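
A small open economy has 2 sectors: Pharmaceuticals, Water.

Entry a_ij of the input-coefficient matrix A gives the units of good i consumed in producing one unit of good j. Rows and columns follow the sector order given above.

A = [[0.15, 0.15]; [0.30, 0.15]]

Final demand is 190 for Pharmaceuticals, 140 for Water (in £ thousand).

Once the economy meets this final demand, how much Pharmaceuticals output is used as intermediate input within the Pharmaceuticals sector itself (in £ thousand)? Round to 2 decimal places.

I − A =
  [   0.85    -0.15]
  [  -0.30     0.85]
det(I−A) = (0.85)(0.85) − (-0.15)(-0.30) = 0.6775
adj(I−A) = [[0.85, 0.15], [0.30, 0.85]]
(I − A)⁻¹ = adj(I−A) / det(I−A) ≈
  [   1.2546     0.2214]
  [   0.4428     1.2546]
First solve x = (I − A)⁻¹ d = adj(I−A)·d / det(I−A); in particular x_1 = (0.85·190 + 0.15·140) / 0.6775 = 182.50 / 0.6775 ≈ 269.3727.
Intermediate flow from 1 to 1: z_11 = a_11 · x_1 = 0.15 × 182.50 / 0.6775 = 27.375 / 0.6775 ≈ 40.41.

z_11 = 40.41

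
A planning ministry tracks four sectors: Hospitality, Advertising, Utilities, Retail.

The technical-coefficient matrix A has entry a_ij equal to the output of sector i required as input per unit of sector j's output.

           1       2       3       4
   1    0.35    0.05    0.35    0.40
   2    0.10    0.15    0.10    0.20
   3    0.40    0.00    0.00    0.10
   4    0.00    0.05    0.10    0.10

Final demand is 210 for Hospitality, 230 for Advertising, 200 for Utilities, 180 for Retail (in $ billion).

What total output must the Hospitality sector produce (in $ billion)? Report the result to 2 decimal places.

x_1 = 846.95

I − A =
  [   0.65    -0.05    -0.35    -0.40]
  [  -0.10     0.85    -0.10    -0.20]
  [  -0.40     0.00     1.00    -0.10]
  [   0.00    -0.05    -0.10     0.90]
Compute the cofactors C_ij = (−1)^(i+j)·(3×3 minor ij) of I−A; the adjugate is their transpose:
adj(I−A) = Cᵀ =
  [ 0.74600   0.06625   0.30575   0.38025]
  [ 0.13300   0.43650   0.10700   0.16800]
  [ 0.30250   0.02925   0.48425   0.19475]
  [ 0.04100   0.02750   0.05975   0.42650]
det(I−A) = Σ_j (I−A)_1j·C_1j = (0.65)(0.74600) + (-0.05)(0.13300) + (-0.35)(0.30250) + (-0.40)(0.04100) = 0.355975
(I − A)⁻¹ = adj(I−A) / det(I−A) ≈
  [   2.0957     0.1861     0.8589     1.0682]
  [   0.3736     1.2262     0.3006     0.4719]
  [   0.8498     0.0822     1.3603     0.5471]
  [   0.1152     0.0773     0.1678     1.1981]
x = (I − A)⁻¹ d = adj(I−A)·d / det(I−A), with det(I−A) = 0.355975:
  x_1 = (0.74600·210 + 0.06625·230 + 0.30575·200 + 0.38025·180) / 0.355975 = 301.4925 / 0.355975 ≈ 846.95
  x_2 = (0.13300·210 + 0.43650·230 + 0.10700·200 + 0.16800·180) / 0.355975 = 179.965 / 0.355975 ≈ 505.56
  x_3 = (0.30250·210 + 0.02925·230 + 0.48425·200 + 0.19475·180) / 0.355975 = 202.1575 / 0.355975 ≈ 567.90
  x_4 = (0.04100·210 + 0.02750·230 + 0.05975·200 + 0.42650·180) / 0.355975 = 103.655 / 0.355975 ≈ 291.19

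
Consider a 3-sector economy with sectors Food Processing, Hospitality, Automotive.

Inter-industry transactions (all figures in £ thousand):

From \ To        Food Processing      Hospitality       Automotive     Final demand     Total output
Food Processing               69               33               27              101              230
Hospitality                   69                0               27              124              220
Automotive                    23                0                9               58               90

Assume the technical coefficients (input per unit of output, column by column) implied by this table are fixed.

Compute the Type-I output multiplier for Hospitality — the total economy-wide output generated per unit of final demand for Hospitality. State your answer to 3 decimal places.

Technical coefficients a_ij = z_ij / X_j:
  a_11 = 69/230 = 0.30, a_21 = 69/230 = 0.30, a_31 = 23/230 = 0.10
  a_12 = 33/220 = 0.15, a_22 = 0/220 = 0.00, a_32 = 0/220 = 0.00
  a_13 = 27/90 = 0.30, a_23 = 27/90 = 0.30, a_33 = 9/90 = 0.10
I − A =
  [   0.70    -0.15    -0.30]
  [  -0.30     1.00    -0.30]
  [  -0.10     0.00     0.90]
Cofactors of I−A, C_ij = (−1)^(i+j)·(minor ij) (rows/columns in the sector order above):
  C_11 = (1.00)(0.90) − (-0.30)(0.00) = 0.9000
  C_12 = −[(-0.30)(0.90) − (-0.30)(-0.10)] = 0.3000
  C_13 = (-0.30)(0.00) − (1.00)(-0.10) = 0.1000
  C_21 = −[(-0.15)(0.90) − (-0.30)(0.00)] = 0.1350
  C_22 = (0.70)(0.90) − (-0.30)(-0.10) = 0.6000
  C_23 = −[(0.70)(0.00) − (-0.15)(-0.10)] = 0.0150
  C_31 = (-0.15)(-0.30) − (-0.30)(1.00) = 0.3450
  C_32 = −[(0.70)(-0.30) − (-0.30)(-0.30)] = 0.3000
  C_33 = (0.70)(1.00) − (-0.15)(-0.30) = 0.6550
det(I−A) = Σ_j (I−A)_1j·C_1j = (0.70)(0.9000) + (-0.15)(0.3000) + (-0.30)(0.1000) = 0.5550
adj(I−A) = Cᵀ =
  [ 0.9000   0.1350   0.3450]
  [ 0.3000   0.6000   0.3000]
  [ 0.1000   0.0150   0.6550]
(I − A)⁻¹ = adj(I−A) / det(I−A) ≈
  [   1.6216     0.2432     0.6216]
  [   0.5405     1.0811     0.5405]
  [   0.1802     0.0270     1.1802]
The output multiplier for sector j is the column-j sum of the Leontief inverse (I − A)⁻¹ = adj(I−A) / det(I−A).
Column 2 of adj(I−A): (0.1350, 0.6000, 0.0150); det(I−A) = 0.5550.
m_2 = (0.1350 + 0.6000 + 0.0150) / 0.5550 = 0.75 / 0.5550 ≈ 1.351.

m_2 = 1.351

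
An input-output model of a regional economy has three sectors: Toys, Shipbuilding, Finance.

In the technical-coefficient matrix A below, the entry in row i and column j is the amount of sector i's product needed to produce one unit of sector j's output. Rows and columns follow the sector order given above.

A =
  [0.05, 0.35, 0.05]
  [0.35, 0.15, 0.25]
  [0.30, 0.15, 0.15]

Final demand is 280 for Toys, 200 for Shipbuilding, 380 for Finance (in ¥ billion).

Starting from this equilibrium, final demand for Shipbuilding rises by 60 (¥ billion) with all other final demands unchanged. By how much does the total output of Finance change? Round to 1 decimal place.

I − A =
  [   0.95    -0.35    -0.05]
  [  -0.35     0.85    -0.25]
  [  -0.30    -0.15     0.85]
Cofactors of I−A, C_ij = (−1)^(i+j)·(minor ij) (rows/columns in the sector order above):
  C_11 = (0.85)(0.85) − (-0.25)(-0.15) = 0.6850
  C_12 = −[(-0.35)(0.85) − (-0.25)(-0.30)] = 0.3725
  C_13 = (-0.35)(-0.15) − (0.85)(-0.30) = 0.3075
  C_21 = −[(-0.35)(0.85) − (-0.05)(-0.15)] = 0.3050
  C_22 = (0.95)(0.85) − (-0.05)(-0.30) = 0.7925
  C_23 = −[(0.95)(-0.15) − (-0.35)(-0.30)] = 0.2475
  C_31 = (-0.35)(-0.25) − (-0.05)(0.85) = 0.1300
  C_32 = −[(0.95)(-0.25) − (-0.05)(-0.35)] = 0.2550
  C_33 = (0.95)(0.85) − (-0.35)(-0.35) = 0.6850
det(I−A) = Σ_j (I−A)_1j·C_1j = (0.95)(0.6850) + (-0.35)(0.3725) + (-0.05)(0.3075) = 0.5050
adj(I−A) = Cᵀ =
  [ 0.6850   0.3050   0.1300]
  [ 0.3725   0.7925   0.2550]
  [ 0.3075   0.2475   0.6850]
(I − A)⁻¹ = adj(I−A) / det(I−A) ≈
  [   1.3564     0.6040     0.2574]
  [   0.7376     1.5693     0.5050]
  [   0.6089     0.4901     1.3564]
Δx = (I − A)⁻¹ Δd with Δd having +60 in the Shipbuilding component and 0 elsewhere.
So Δx_F = L_FS · (+60), where L_FS = adj(I−A)_FS / det(I−A) = 0.2475 / 0.5050.
Δx_F = 0.2475 × (+60) / 0.5050 = 14.85 / 0.5050 ≈ 29.4.

Δx_F = 29.4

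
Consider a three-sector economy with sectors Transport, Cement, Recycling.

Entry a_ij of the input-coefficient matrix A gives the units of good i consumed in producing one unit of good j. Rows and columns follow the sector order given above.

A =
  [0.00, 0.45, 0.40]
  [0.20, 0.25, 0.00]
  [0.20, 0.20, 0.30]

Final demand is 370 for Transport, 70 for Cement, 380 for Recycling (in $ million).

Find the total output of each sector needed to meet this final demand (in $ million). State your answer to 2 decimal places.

I − A =
  [   1.00    -0.45    -0.40]
  [  -0.20     0.75     0.00]
  [  -0.20    -0.20     0.70]
Cofactors of I−A, C_ij = (−1)^(i+j)·(minor ij) (rows/columns in the sector order above):
  C_11 = (0.75)(0.70) − (0.00)(-0.20) = 0.5250
  C_12 = −[(-0.20)(0.70) − (0.00)(-0.20)] = 0.1400
  C_13 = (-0.20)(-0.20) − (0.75)(-0.20) = 0.1900
  C_21 = −[(-0.45)(0.70) − (-0.40)(-0.20)] = 0.3950
  C_22 = (1.00)(0.70) − (-0.40)(-0.20) = 0.6200
  C_23 = −[(1.00)(-0.20) − (-0.45)(-0.20)] = 0.2900
  C_31 = (-0.45)(0.00) − (-0.40)(0.75) = 0.3000
  C_32 = −[(1.00)(0.00) − (-0.40)(-0.20)] = 0.0800
  C_33 = (1.00)(0.75) − (-0.45)(-0.20) = 0.6600
det(I−A) = Σ_j (I−A)_1j·C_1j = (1.00)(0.5250) + (-0.45)(0.1400) + (-0.40)(0.1900) = 0.3860
adj(I−A) = Cᵀ =
  [ 0.5250   0.3950   0.3000]
  [ 0.1400   0.6200   0.0800]
  [ 0.1900   0.2900   0.6600]
(I − A)⁻¹ = adj(I−A) / det(I−A) ≈
  [   1.3601     1.0233     0.7772]
  [   0.3627     1.6062     0.2073]
  [   0.4922     0.7513     1.7098]
x = (I − A)⁻¹ d = adj(I−A)·d / det(I−A), with det(I−A) = 0.3860:
  x_1 = (0.5250·370 + 0.3950·70 + 0.3000·380) / 0.3860 = 335.90 / 0.3860 ≈ 870.21
  x_2 = (0.1400·370 + 0.6200·70 + 0.0800·380) / 0.3860 = 125.60 / 0.3860 ≈ 325.39
  x_3 = (0.1900·370 + 0.2900·70 + 0.6600·380) / 0.3860 = 341.40 / 0.3860 ≈ 884.46

x_1 = 870.21, x_2 = 325.39, x_3 = 884.46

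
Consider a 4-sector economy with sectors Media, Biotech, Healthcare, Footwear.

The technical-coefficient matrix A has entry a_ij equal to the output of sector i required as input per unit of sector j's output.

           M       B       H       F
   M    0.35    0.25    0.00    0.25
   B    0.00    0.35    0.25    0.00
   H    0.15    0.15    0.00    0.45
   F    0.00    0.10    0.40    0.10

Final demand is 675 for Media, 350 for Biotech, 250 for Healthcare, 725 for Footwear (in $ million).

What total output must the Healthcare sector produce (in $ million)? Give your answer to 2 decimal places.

x_H = 1422.38

I − A =
  [   0.65    -0.25     0.00    -0.25]
  [   0.00     0.65    -0.25     0.00]
  [  -0.15    -0.15     1.00    -0.45]
  [   0.00    -0.10    -0.40     0.90]
Compute the cofactors C_ij = (−1)^(i+j)·(3×3 minor ij) of I−A; the adjugate is their transpose:
adj(I−A) = Cᵀ =
  [ 0.42300   0.22000   0.12750   0.18125]
  [ 0.03375   0.45300   0.14625   0.08250]
  [ 0.08775   0.15450   0.38025   0.21450]
  [ 0.04275   0.11900   0.18525   0.38875]
det(I−A) = Σ_j (I−A)_1j·C_1j = (0.65)(0.42300) + (-0.25)(0.03375) + (0.00)(0.08775) + (-0.25)(0.04275) = 0.255825
(I − A)⁻¹ = adj(I−A) / det(I−A) ≈
  [   1.6535     0.8600     0.4984     0.7085]
  [   0.1319     1.7707     0.5717     0.3225]
  [   0.3430     0.6039     1.4864     0.8385]
  [   0.1671     0.4652     0.7241     1.5196]
x = (I − A)⁻¹ d = adj(I−A)·d / det(I−A), with det(I−A) = 0.255825:
  x_M = (0.42300·675 + 0.22000·350 + 0.12750·250 + 0.18125·725) / 0.255825 = 525.80625 / 0.255825 ≈ 2055.34
  x_B = (0.03375·675 + 0.45300·350 + 0.14625·250 + 0.08250·725) / 0.255825 = 277.70625 / 0.255825 ≈ 1085.53
  x_H = (0.08775·675 + 0.15450·350 + 0.38025·250 + 0.21450·725) / 0.255825 = 363.88125 / 0.255825 ≈ 1422.38
  x_F = (0.04275·675 + 0.11900·350 + 0.18525·250 + 0.38875·725) / 0.255825 = 398.6625 / 0.255825 ≈ 1558.34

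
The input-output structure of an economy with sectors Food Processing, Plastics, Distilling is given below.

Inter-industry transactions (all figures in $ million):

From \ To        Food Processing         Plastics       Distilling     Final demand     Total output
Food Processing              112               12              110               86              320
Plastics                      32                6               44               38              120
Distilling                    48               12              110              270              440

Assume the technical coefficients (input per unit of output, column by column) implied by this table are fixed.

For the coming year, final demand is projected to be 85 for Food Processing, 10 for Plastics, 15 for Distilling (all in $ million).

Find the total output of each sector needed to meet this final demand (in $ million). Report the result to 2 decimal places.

Technical coefficients a_ij = z_ij / X_j:
  a_11 = 112/320 = 0.35, a_21 = 32/320 = 0.10, a_31 = 48/320 = 0.15
  a_12 = 12/120 = 0.10, a_22 = 6/120 = 0.05, a_32 = 12/120 = 0.10
  a_13 = 110/440 = 0.25, a_23 = 44/440 = 0.10, a_33 = 110/440 = 0.25
I − A =
  [   0.65    -0.10    -0.25]
  [  -0.10     0.95    -0.10]
  [  -0.15    -0.10     0.75]
Cofactors of I−A, C_ij = (−1)^(i+j)·(minor ij) (rows/columns in the sector order above):
  C_11 = (0.95)(0.75) − (-0.10)(-0.10) = 0.7025
  C_12 = −[(-0.10)(0.75) − (-0.10)(-0.15)] = 0.0900
  C_13 = (-0.10)(-0.10) − (0.95)(-0.15) = 0.1525
  C_21 = −[(-0.10)(0.75) − (-0.25)(-0.10)] = 0.1000
  C_22 = (0.65)(0.75) − (-0.25)(-0.15) = 0.4500
  C_23 = −[(0.65)(-0.10) − (-0.10)(-0.15)] = 0.0800
  C_31 = (-0.10)(-0.10) − (-0.25)(0.95) = 0.2475
  C_32 = −[(0.65)(-0.10) − (-0.25)(-0.10)] = 0.0900
  C_33 = (0.65)(0.95) − (-0.10)(-0.10) = 0.6075
det(I−A) = Σ_j (I−A)_1j·C_1j = (0.65)(0.7025) + (-0.10)(0.0900) + (-0.25)(0.1525) = 0.4095
adj(I−A) = Cᵀ =
  [ 0.7025   0.1000   0.2475]
  [ 0.0900   0.4500   0.0900]
  [ 0.1525   0.0800   0.6075]
(I − A)⁻¹ = adj(I−A) / det(I−A) ≈
  [   1.7155     0.2442     0.6044]
  [   0.2198     1.0989     0.2198]
  [   0.3724     0.1954     1.4835]
x = (I − A)⁻¹ d = adj(I−A)·d / det(I−A), with det(I−A) = 0.4095:
  x_1 = (0.7025·85 + 0.1000·10 + 0.2475·15) / 0.4095 = 64.425 / 0.4095 ≈ 157.33
  x_2 = (0.0900·85 + 0.4500·10 + 0.0900·15) / 0.4095 = 13.50 / 0.4095 ≈ 32.97
  x_3 = (0.1525·85 + 0.0800·10 + 0.6075·15) / 0.4095 = 22.875 / 0.4095 ≈ 55.86

x_1 = 157.33, x_2 = 32.97, x_3 = 55.86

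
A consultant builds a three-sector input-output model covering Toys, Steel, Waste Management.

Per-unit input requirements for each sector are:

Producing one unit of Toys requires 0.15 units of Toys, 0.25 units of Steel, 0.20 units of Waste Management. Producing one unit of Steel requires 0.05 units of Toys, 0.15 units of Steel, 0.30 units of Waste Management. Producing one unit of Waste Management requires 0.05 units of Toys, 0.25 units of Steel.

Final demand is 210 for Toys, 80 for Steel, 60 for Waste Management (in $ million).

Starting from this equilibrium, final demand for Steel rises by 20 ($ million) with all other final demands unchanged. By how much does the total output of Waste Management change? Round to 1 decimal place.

Δx_3 = 8.4

I − A =
  [   0.85    -0.05    -0.05]
  [  -0.25     0.85    -0.25]
  [  -0.20    -0.30     1.00]
Cofactors of I−A, C_ij = (−1)^(i+j)·(minor ij) (rows/columns in the sector order above):
  C_11 = (0.85)(1.00) − (-0.25)(-0.30) = 0.7750
  C_12 = −[(-0.25)(1.00) − (-0.25)(-0.20)] = 0.3000
  C_13 = (-0.25)(-0.30) − (0.85)(-0.20) = 0.2450
  C_21 = −[(-0.05)(1.00) − (-0.05)(-0.30)] = 0.0650
  C_22 = (0.85)(1.00) − (-0.05)(-0.20) = 0.8400
  C_23 = −[(0.85)(-0.30) − (-0.05)(-0.20)] = 0.2650
  C_31 = (-0.05)(-0.25) − (-0.05)(0.85) = 0.0550
  C_32 = −[(0.85)(-0.25) − (-0.05)(-0.25)] = 0.2250
  C_33 = (0.85)(0.85) − (-0.05)(-0.25) = 0.7100
det(I−A) = Σ_j (I−A)_1j·C_1j = (0.85)(0.7750) + (-0.05)(0.3000) + (-0.05)(0.2450) = 0.6315
adj(I−A) = Cᵀ =
  [ 0.7750   0.0650   0.0550]
  [ 0.3000   0.8400   0.2250]
  [ 0.2450   0.2650   0.7100]
(I − A)⁻¹ = adj(I−A) / det(I−A) ≈
  [   1.2272     0.1029     0.0871]
  [   0.4751     1.3302     0.3563]
  [   0.3880     0.4196     1.1243]
Δx = (I − A)⁻¹ Δd with Δd having +20 in the Steel component and 0 elsewhere.
So Δx_3 = L_32 · (+20), where L_32 = adj(I−A)_32 / det(I−A) = 0.2650 / 0.6315.
Δx_3 = 0.2650 × (+20) / 0.6315 = 5.30 / 0.6315 ≈ 8.4.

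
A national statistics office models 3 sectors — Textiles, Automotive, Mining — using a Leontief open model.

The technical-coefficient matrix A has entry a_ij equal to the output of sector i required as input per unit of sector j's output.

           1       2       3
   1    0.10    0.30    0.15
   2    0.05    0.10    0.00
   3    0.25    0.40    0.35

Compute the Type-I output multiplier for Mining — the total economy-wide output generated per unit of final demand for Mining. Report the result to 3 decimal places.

m_3 = 1.953

I − A =
  [   0.90    -0.30    -0.15]
  [  -0.05     0.90     0.00]
  [  -0.25    -0.40     0.65]
Cofactors of I−A, C_ij = (−1)^(i+j)·(minor ij) (rows/columns in the sector order above):
  C_11 = (0.90)(0.65) − (0.00)(-0.40) = 0.5850
  C_12 = −[(-0.05)(0.65) − (0.00)(-0.25)] = 0.0325
  C_13 = (-0.05)(-0.40) − (0.90)(-0.25) = 0.2450
  C_21 = −[(-0.30)(0.65) − (-0.15)(-0.40)] = 0.2550
  C_22 = (0.90)(0.65) − (-0.15)(-0.25) = 0.5475
  C_23 = −[(0.90)(-0.40) − (-0.30)(-0.25)] = 0.4350
  C_31 = (-0.30)(0.00) − (-0.15)(0.90) = 0.1350
  C_32 = −[(0.90)(0.00) − (-0.15)(-0.05)] = 0.0075
  C_33 = (0.90)(0.90) − (-0.30)(-0.05) = 0.7950
det(I−A) = Σ_j (I−A)_1j·C_1j = (0.90)(0.5850) + (-0.30)(0.0325) + (-0.15)(0.2450) = 0.4800
adj(I−A) = Cᵀ =
  [ 0.5850   0.2550   0.1350]
  [ 0.0325   0.5475   0.0075]
  [ 0.2450   0.4350   0.7950]
(I − A)⁻¹ = adj(I−A) / det(I−A) ≈
  [   1.2188     0.5313     0.2813]
  [   0.0677     1.1406     0.0156]
  [   0.5104     0.9063     1.6563]
The output multiplier for sector j is the column-j sum of the Leontief inverse (I − A)⁻¹ = adj(I−A) / det(I−A).
Column 3 of adj(I−A): (0.1350, 0.0075, 0.7950); det(I−A) = 0.4800.
m_3 = (0.1350 + 0.0075 + 0.7950) / 0.4800 = 0.9375 / 0.4800 ≈ 1.953.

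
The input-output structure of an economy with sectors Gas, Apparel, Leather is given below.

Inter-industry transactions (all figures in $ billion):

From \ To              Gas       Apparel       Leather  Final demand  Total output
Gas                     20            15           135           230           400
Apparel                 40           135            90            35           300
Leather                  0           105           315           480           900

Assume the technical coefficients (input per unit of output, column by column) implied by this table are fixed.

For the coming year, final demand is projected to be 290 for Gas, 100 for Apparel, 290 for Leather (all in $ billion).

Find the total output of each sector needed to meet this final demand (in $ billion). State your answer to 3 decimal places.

x_1 = 427.696, x_2 = 377.675, x_3 = 649.517

Technical coefficients a_ij = z_ij / X_j:
  a_11 = 20/400 = 0.05, a_21 = 40/400 = 0.10, a_31 = 0/400 = 0.00
  a_12 = 15/300 = 0.05, a_22 = 135/300 = 0.45, a_32 = 105/300 = 0.35
  a_13 = 135/900 = 0.15, a_23 = 90/900 = 0.10, a_33 = 315/900 = 0.35
I − A =
  [   0.95    -0.05    -0.15]
  [  -0.10     0.55    -0.10]
  [   0.00    -0.35     0.65]
Cofactors of I−A, C_ij = (−1)^(i+j)·(minor ij) (rows/columns in the sector order above):
  C_11 = (0.55)(0.65) − (-0.10)(-0.35) = 0.3225
  C_12 = −[(-0.10)(0.65) − (-0.10)(0.00)] = 0.0650
  C_13 = (-0.10)(-0.35) − (0.55)(0.00) = 0.0350
  C_21 = −[(-0.05)(0.65) − (-0.15)(-0.35)] = 0.0850
  C_22 = (0.95)(0.65) − (-0.15)(0.00) = 0.6175
  C_23 = −[(0.95)(-0.35) − (-0.05)(0.00)] = 0.3325
  C_31 = (-0.05)(-0.10) − (-0.15)(0.55) = 0.0875
  C_32 = −[(0.95)(-0.10) − (-0.15)(-0.10)] = 0.1100
  C_33 = (0.95)(0.55) − (-0.05)(-0.10) = 0.5175
det(I−A) = Σ_j (I−A)_1j·C_1j = (0.95)(0.3225) + (-0.05)(0.0650) + (-0.15)(0.0350) = 0.297875
adj(I−A) = Cᵀ =
  [ 0.3225   0.0850   0.0875]
  [ 0.0650   0.6175   0.1100]
  [ 0.0350   0.3325   0.5175]
(I − A)⁻¹ = adj(I−A) / det(I−A) ≈
  [   1.0827     0.2854     0.2937]
  [   0.2182     2.0730     0.3693]
  [   0.1175     1.1162     1.7373]
x = (I − A)⁻¹ d = adj(I−A)·d / det(I−A), with det(I−A) = 0.297875:
  x_1 = (0.3225·290 + 0.0850·100 + 0.0875·290) / 0.297875 = 127.40 / 0.297875 ≈ 427.696
  x_2 = (0.0650·290 + 0.6175·100 + 0.1100·290) / 0.297875 = 112.50 / 0.297875 ≈ 377.675
  x_3 = (0.0350·290 + 0.3325·100 + 0.5175·290) / 0.297875 = 193.475 / 0.297875 ≈ 649.517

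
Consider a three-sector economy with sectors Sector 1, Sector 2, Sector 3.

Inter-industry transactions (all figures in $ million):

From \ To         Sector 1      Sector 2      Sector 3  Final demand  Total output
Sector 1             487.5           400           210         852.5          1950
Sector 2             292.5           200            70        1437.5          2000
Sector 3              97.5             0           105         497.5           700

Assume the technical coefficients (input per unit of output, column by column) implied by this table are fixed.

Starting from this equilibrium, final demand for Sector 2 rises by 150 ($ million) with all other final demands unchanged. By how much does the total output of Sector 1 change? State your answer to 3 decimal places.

Technical coefficients a_ij = z_ij / X_j:
  a_11 = 487.5/1950 = 0.25, a_21 = 292.5/1950 = 0.15, a_31 = 97.5/1950 = 0.05
  a_12 = 400/2000 = 0.20, a_22 = 200/2000 = 0.10, a_32 = 0/2000 = 0.00
  a_13 = 210/700 = 0.30, a_23 = 70/700 = 0.10, a_33 = 105/700 = 0.15
I − A =
  [   0.75    -0.20    -0.30]
  [  -0.15     0.90    -0.10]
  [  -0.05     0.00     0.85]
Cofactors of I−A, C_ij = (−1)^(i+j)·(minor ij) (rows/columns in the sector order above):
  C_11 = (0.90)(0.85) − (-0.10)(0.00) = 0.7650
  C_12 = −[(-0.15)(0.85) − (-0.10)(-0.05)] = 0.1325
  C_13 = (-0.15)(0.00) − (0.90)(-0.05) = 0.0450
  C_21 = −[(-0.20)(0.85) − (-0.30)(0.00)] = 0.1700
  C_22 = (0.75)(0.85) − (-0.30)(-0.05) = 0.6225
  C_23 = −[(0.75)(0.00) − (-0.20)(-0.05)] = 0.0100
  C_31 = (-0.20)(-0.10) − (-0.30)(0.90) = 0.2900
  C_32 = −[(0.75)(-0.10) − (-0.30)(-0.15)] = 0.1200
  C_33 = (0.75)(0.90) − (-0.20)(-0.15) = 0.6450
det(I−A) = Σ_j (I−A)_1j·C_1j = (0.75)(0.7650) + (-0.20)(0.1325) + (-0.30)(0.0450) = 0.53375
adj(I−A) = Cᵀ =
  [ 0.7650   0.1700   0.2900]
  [ 0.1325   0.6225   0.1200]
  [ 0.0450   0.0100   0.6450]
(I − A)⁻¹ = adj(I−A) / det(I−A) ≈
  [   1.4333     0.3185     0.5433]
  [   0.2482     1.1663     0.2248]
  [   0.0843     0.0187     1.2084]
Δx = (I − A)⁻¹ Δd with Δd having +150 in the Sector 2 component and 0 elsewhere.
So Δx_1 = L_12 · (+150), where L_12 = adj(I−A)_12 / det(I−A) = 0.1700 / 0.53375.
Δx_1 = 0.1700 × (+150) / 0.53375 = 25.50 / 0.53375 ≈ 47.775.

Δx_1 = 47.775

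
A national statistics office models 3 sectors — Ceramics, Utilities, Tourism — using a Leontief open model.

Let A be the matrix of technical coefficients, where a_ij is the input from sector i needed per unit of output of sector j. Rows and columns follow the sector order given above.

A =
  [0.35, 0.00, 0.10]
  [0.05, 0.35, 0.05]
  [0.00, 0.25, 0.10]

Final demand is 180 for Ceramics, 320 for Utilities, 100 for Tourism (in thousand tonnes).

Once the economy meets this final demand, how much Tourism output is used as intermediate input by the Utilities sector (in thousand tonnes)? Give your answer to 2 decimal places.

z_32 = 134.18

I − A =
  [   0.65     0.00    -0.10]
  [  -0.05     0.65    -0.05]
  [   0.00    -0.25     0.90]
Cofactors of I−A, C_ij = (−1)^(i+j)·(minor ij) (rows/columns in the sector order above):
  C_11 = (0.65)(0.90) − (-0.05)(-0.25) = 0.5725
  C_12 = −[(-0.05)(0.90) − (-0.05)(0.00)] = 0.0450
  C_13 = (-0.05)(-0.25) − (0.65)(0.00) = 0.0125
  C_21 = −[(0.00)(0.90) − (-0.10)(-0.25)] = 0.0250
  C_22 = (0.65)(0.90) − (-0.10)(0.00) = 0.5850
  C_23 = −[(0.65)(-0.25) − (0.00)(0.00)] = 0.1625
  C_31 = (0.00)(-0.05) − (-0.10)(0.65) = 0.0650
  C_32 = −[(0.65)(-0.05) − (-0.10)(-0.05)] = 0.0375
  C_33 = (0.65)(0.65) − (0.00)(-0.05) = 0.4225
det(I−A) = Σ_j (I−A)_1j·C_1j = (0.65)(0.5725) + (0.00)(0.0450) + (-0.10)(0.0125) = 0.370875
adj(I−A) = Cᵀ =
  [ 0.5725   0.0250   0.0650]
  [ 0.0450   0.5850   0.0375]
  [ 0.0125   0.1625   0.4225]
(I − A)⁻¹ = adj(I−A) / det(I−A) ≈
  [   1.5436     0.0674     0.1753]
  [   0.1213     1.5774     0.1011]
  [   0.0337     0.4382     1.1392]
First solve x = (I − A)⁻¹ d = adj(I−A)·d / det(I−A); in particular x_2 = (0.0450·180 + 0.5850·320 + 0.0375·100) / 0.370875 = 199.05 / 0.370875 ≈ 536.7037.
Intermediate flow from 3 to 2: z_32 = a_32 · x_2 = 0.25 × 199.05 / 0.370875 = 49.7625 / 0.370875 ≈ 134.18.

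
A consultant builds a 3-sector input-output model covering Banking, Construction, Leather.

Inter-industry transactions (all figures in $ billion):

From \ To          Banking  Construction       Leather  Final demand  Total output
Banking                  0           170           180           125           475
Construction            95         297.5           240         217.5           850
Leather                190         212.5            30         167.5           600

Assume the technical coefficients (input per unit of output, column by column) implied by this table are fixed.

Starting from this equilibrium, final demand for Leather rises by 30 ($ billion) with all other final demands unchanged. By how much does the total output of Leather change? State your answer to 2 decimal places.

Δx_L = 51.62

Technical coefficients a_ij = z_ij / X_j:
  a_BB = 0/475 = 0.00, a_CB = 95/475 = 0.20, a_LB = 190/475 = 0.40
  a_BC = 170/850 = 0.20, a_CC = 297.5/850 = 0.35, a_LC = 212.5/850 = 0.25
  a_BL = 180/600 = 0.30, a_CL = 240/600 = 0.40, a_LL = 30/600 = 0.05
I − A =
  [   1.00    -0.20    -0.30]
  [  -0.20     0.65    -0.40]
  [  -0.40    -0.25     0.95]
Cofactors of I−A, C_ij = (−1)^(i+j)·(minor ij) (rows/columns in the sector order above):
  C_11 = (0.65)(0.95) − (-0.40)(-0.25) = 0.5175
  C_12 = −[(-0.20)(0.95) − (-0.40)(-0.40)] = 0.3500
  C_13 = (-0.20)(-0.25) − (0.65)(-0.40) = 0.3100
  C_21 = −[(-0.20)(0.95) − (-0.30)(-0.25)] = 0.2650
  C_22 = (1.00)(0.95) − (-0.30)(-0.40) = 0.8300
  C_23 = −[(1.00)(-0.25) − (-0.20)(-0.40)] = 0.3300
  C_31 = (-0.20)(-0.40) − (-0.30)(0.65) = 0.2750
  C_32 = −[(1.00)(-0.40) − (-0.30)(-0.20)] = 0.4600
  C_33 = (1.00)(0.65) − (-0.20)(-0.20) = 0.6100
det(I−A) = Σ_j (I−A)_1j·C_1j = (1.00)(0.5175) + (-0.20)(0.3500) + (-0.30)(0.3100) = 0.3545
adj(I−A) = Cᵀ =
  [ 0.5175   0.2650   0.2750]
  [ 0.3500   0.8300   0.4600]
  [ 0.3100   0.3300   0.6100]
(I − A)⁻¹ = adj(I−A) / det(I−A) ≈
  [   1.4598     0.7475     0.7757]
  [   0.9873     2.3413     1.2976]
  [   0.8745     0.9309     1.7207]
Δx = (I − A)⁻¹ Δd with Δd having +30 in the Leather component and 0 elsewhere.
So Δx_L = L_LL · (+30), where L_LL = adj(I−A)_LL / det(I−A) = 0.6100 / 0.3545.
Δx_L = 0.6100 × (+30) / 0.3545 = 18.30 / 0.3545 ≈ 51.62.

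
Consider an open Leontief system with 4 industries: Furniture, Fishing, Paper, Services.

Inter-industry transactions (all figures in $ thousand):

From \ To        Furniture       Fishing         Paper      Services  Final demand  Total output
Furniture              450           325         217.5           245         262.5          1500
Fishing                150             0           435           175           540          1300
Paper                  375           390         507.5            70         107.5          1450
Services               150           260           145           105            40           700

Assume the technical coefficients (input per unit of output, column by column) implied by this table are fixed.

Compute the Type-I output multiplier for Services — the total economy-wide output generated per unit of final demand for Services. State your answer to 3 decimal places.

m_4 = 5.461

Technical coefficients a_ij = z_ij / X_j:
  a_11 = 450/1500 = 0.30, a_21 = 150/1500 = 0.10, a_31 = 375/1500 = 0.25, a_41 = 150/1500 = 0.10
  a_12 = 325/1300 = 0.25, a_22 = 0/1300 = 0.00, a_32 = 390/1300 = 0.30, a_42 = 260/1300 = 0.20
  a_13 = 217.5/1450 = 0.15, a_23 = 435/1450 = 0.30, a_33 = 507.5/1450 = 0.35, a_43 = 145/1450 = 0.10
  a_14 = 245/700 = 0.35, a_24 = 175/700 = 0.25, a_34 = 70/700 = 0.10, a_44 = 105/700 = 0.15
I − A =
  [   0.70    -0.25    -0.15    -0.35]
  [  -0.10     1.00    -0.30    -0.25]
  [  -0.25    -0.30     0.65    -0.10]
  [  -0.10    -0.20    -0.10     0.85]
Compute the cofactors C_ij = (−1)^(i+j)·(3×3 minor ij) of I−A; the adjugate is their transpose:
adj(I−A) = Cᵀ =
  [ 0.420000   0.232875   0.246000   0.270375]
  [ 0.143500   0.314875   0.205500   0.175875]
  [ 0.245000   0.255125   0.490500   0.233625]
  [ 0.112000   0.131500   0.135000   0.315000]
det(I−A) = Σ_j (I−A)_1j·C_1j = (0.70)(0.420000) + (-0.25)(0.143500) + (-0.15)(0.245000) + (-0.35)(0.112000) = 0.182175
(I − A)⁻¹ = adj(I−A) / det(I−A) ≈
  [   2.3055     1.2783     1.3503     1.4841]
  [   0.7877     1.7284     1.1280     0.9654]
  [   1.3449     1.4004     2.6925     1.2824]
  [   0.6148     0.7218     0.7410     1.7291]
The output multiplier for sector j is the column-j sum of the Leontief inverse (I − A)⁻¹ = adj(I−A) / det(I−A).
Column 4 of adj(I−A): (0.270375, 0.175875, 0.233625, 0.315000); det(I−A) = 0.182175.
m_4 = (0.270375 + 0.175875 + 0.233625 + 0.315000) / 0.182175 = 0.994875 / 0.182175 ≈ 5.461.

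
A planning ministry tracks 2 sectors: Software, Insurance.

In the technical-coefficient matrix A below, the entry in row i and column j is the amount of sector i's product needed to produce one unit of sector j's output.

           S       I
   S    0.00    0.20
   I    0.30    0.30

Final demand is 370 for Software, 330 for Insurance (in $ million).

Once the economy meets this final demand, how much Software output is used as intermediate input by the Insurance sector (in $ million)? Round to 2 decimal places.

z_SI = 137.81

I − A =
  [   1.00    -0.20]
  [  -0.30     0.70]
det(I−A) = (1.00)(0.70) − (-0.20)(-0.30) = 0.6400
adj(I−A) = [[0.70, 0.20], [0.30, 1.00]]
(I − A)⁻¹ = adj(I−A) / det(I−A) ≈
  [   1.0938     0.3125]
  [   0.4688     1.5625]
First solve x = (I − A)⁻¹ d = adj(I−A)·d / det(I−A); in particular x_I = (0.30·370 + 1.00·330) / 0.6400 = 441.00 / 0.6400 = 689.0625.
Intermediate flow from S to I: z_SI = a_SI · x_I = 0.20 × 441.00 / 0.6400 = 88.20 / 0.6400 ≈ 137.81.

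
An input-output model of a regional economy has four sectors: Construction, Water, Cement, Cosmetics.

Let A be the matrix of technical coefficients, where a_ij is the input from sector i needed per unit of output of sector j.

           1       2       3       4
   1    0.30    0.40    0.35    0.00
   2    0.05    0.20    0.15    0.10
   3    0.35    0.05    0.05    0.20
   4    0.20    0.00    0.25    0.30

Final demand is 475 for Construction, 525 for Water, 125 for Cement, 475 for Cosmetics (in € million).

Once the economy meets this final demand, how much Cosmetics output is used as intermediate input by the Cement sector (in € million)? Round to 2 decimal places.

I − A =
  [   0.70    -0.40    -0.35     0.00]
  [  -0.05     0.80    -0.15    -0.10]
  [  -0.35    -0.05     0.95    -0.20]
  [  -0.20     0.00    -0.25     0.70]
Compute the cofactors C_ij = (−1)^(i+j)·(3×3 minor ij) of I−A; the adjugate is their transpose:
adj(I−A) = Cᵀ =
  [ 0.485500   0.258250   0.248000   0.107750]
  [ 0.101250   0.330750   0.110250   0.078750]
  [ 0.230750   0.138500   0.370000   0.125500]
  [ 0.221125   0.123250   0.203000   0.387875]
det(I−A) = Σ_j (I−A)_1j·C_1j = (0.70)(0.485500) + (-0.40)(0.101250) + (-0.35)(0.230750) + (0.00)(0.221125) = 0.2185875
(I − A)⁻¹ = adj(I−A) / det(I−A) ≈
  [   2.2211     1.1814     1.1346     0.4929]
  [   0.4632     1.5131     0.5044     0.3603]
  [   1.0556     0.6336     1.6927     0.5741]
  [   1.0116     0.5638     0.9287     1.7745]
First solve x = (I − A)⁻¹ d = adj(I−A)·d / det(I−A); in particular x_3 = (0.230750·475 + 0.138500·525 + 0.370000·125 + 0.125500·475) / 0.2185875 = 288.18125 / 0.2185875 ≈ 1318.3794.
Intermediate flow from 4 to 3: z_43 = a_43 · x_3 = 0.25 × 288.18125 / 0.2185875 = 72.0453125 / 0.2185875 ≈ 329.59.

z_43 = 329.59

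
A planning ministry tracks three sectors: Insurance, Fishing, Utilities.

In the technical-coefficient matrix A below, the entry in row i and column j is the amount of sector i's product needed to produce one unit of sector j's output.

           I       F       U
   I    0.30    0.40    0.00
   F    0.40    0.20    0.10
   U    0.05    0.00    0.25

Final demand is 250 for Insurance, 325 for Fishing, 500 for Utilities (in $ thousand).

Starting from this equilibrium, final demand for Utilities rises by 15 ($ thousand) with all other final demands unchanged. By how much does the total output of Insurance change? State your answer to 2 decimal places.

Δx_I = 2.01

I − A =
  [   0.70    -0.40     0.00]
  [  -0.40     0.80    -0.10]
  [  -0.05     0.00     0.75]
Cofactors of I−A, C_ij = (−1)^(i+j)·(minor ij) (rows/columns in the sector order above):
  C_11 = (0.80)(0.75) − (-0.10)(0.00) = 0.6000
  C_12 = −[(-0.40)(0.75) − (-0.10)(-0.05)] = 0.3050
  C_13 = (-0.40)(0.00) − (0.80)(-0.05) = 0.0400
  C_21 = −[(-0.40)(0.75) − (0.00)(0.00)] = 0.3000
  C_22 = (0.70)(0.75) − (0.00)(-0.05) = 0.5250
  C_23 = −[(0.70)(0.00) − (-0.40)(-0.05)] = 0.0200
  C_31 = (-0.40)(-0.10) − (0.00)(0.80) = 0.0400
  C_32 = −[(0.70)(-0.10) − (0.00)(-0.40)] = 0.0700
  C_33 = (0.70)(0.80) − (-0.40)(-0.40) = 0.4000
det(I−A) = Σ_j (I−A)_1j·C_1j = (0.70)(0.6000) + (-0.40)(0.3050) + (0.00)(0.0400) = 0.2980
adj(I−A) = Cᵀ =
  [ 0.6000   0.3000   0.0400]
  [ 0.3050   0.5250   0.0700]
  [ 0.0400   0.0200   0.4000]
(I − A)⁻¹ = adj(I−A) / det(I−A) ≈
  [   2.0134     1.0067     0.1342]
  [   1.0235     1.7617     0.2349]
  [   0.1342     0.0671     1.3423]
Δx = (I − A)⁻¹ Δd with Δd having +15 in the Utilities component and 0 elsewhere.
So Δx_I = L_IU · (+15), where L_IU = adj(I−A)_IU / det(I−A) = 0.0400 / 0.2980.
Δx_I = 0.0400 × (+15) / 0.2980 = 0.60 / 0.2980 ≈ 2.01.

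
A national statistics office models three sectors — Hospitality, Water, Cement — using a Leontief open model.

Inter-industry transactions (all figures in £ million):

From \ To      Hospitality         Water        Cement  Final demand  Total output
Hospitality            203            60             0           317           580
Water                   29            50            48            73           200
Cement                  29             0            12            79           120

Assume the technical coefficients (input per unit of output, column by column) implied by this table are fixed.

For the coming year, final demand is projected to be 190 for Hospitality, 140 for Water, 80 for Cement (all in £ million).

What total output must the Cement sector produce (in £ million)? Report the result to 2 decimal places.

Technical coefficients a_ij = z_ij / X_j:
  a_11 = 203/580 = 0.35, a_21 = 29/580 = 0.05, a_31 = 29/580 = 0.05
  a_12 = 60/200 = 0.30, a_22 = 50/200 = 0.25, a_32 = 0/200 = 0.00
  a_13 = 0/120 = 0.00, a_23 = 48/120 = 0.40, a_33 = 12/120 = 0.10
I − A =
  [   0.65    -0.30     0.00]
  [  -0.05     0.75    -0.40]
  [  -0.05     0.00     0.90]
Cofactors of I−A, C_ij = (−1)^(i+j)·(minor ij) (rows/columns in the sector order above):
  C_11 = (0.75)(0.90) − (-0.40)(0.00) = 0.6750
  C_12 = −[(-0.05)(0.90) − (-0.40)(-0.05)] = 0.0650
  C_13 = (-0.05)(0.00) − (0.75)(-0.05) = 0.0375
  C_21 = −[(-0.30)(0.90) − (0.00)(0.00)] = 0.2700
  C_22 = (0.65)(0.90) − (0.00)(-0.05) = 0.5850
  C_23 = −[(0.65)(0.00) − (-0.30)(-0.05)] = 0.0150
  C_31 = (-0.30)(-0.40) − (0.00)(0.75) = 0.1200
  C_32 = −[(0.65)(-0.40) − (0.00)(-0.05)] = 0.2600
  C_33 = (0.65)(0.75) − (-0.30)(-0.05) = 0.4725
det(I−A) = Σ_j (I−A)_1j·C_1j = (0.65)(0.6750) + (-0.30)(0.0650) + (0.00)(0.0375) = 0.41925
adj(I−A) = Cᵀ =
  [ 0.6750   0.2700   0.1200]
  [ 0.0650   0.5850   0.2600]
  [ 0.0375   0.0150   0.4725]
(I − A)⁻¹ = adj(I−A) / det(I−A) ≈
  [   1.6100     0.6440     0.2862]
  [   0.1550     1.3953     0.6202]
  [   0.0894     0.0358     1.1270]
x = (I − A)⁻¹ d = adj(I−A)·d / det(I−A), with det(I−A) = 0.41925:
  x_1 = (0.6750·190 + 0.2700·140 + 0.1200·80) / 0.41925 = 175.65 / 0.41925 ≈ 418.96
  x_2 = (0.0650·190 + 0.5850·140 + 0.2600·80) / 0.41925 = 115.05 / 0.41925 ≈ 274.42
  x_3 = (0.0375·190 + 0.0150·140 + 0.4725·80) / 0.41925 = 47.025 / 0.41925 ≈ 112.16

x_3 = 112.16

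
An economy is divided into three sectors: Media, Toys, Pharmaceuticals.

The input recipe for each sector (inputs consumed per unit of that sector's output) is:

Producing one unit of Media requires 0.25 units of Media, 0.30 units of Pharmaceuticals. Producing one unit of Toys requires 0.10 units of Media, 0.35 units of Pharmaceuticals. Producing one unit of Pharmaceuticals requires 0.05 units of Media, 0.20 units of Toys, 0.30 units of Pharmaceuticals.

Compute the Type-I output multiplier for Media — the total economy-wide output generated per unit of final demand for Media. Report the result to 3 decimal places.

m_M = 2.193

I − A =
  [   0.75    -0.10    -0.05]
  [   0.00     1.00    -0.20]
  [  -0.30    -0.35     0.70]
Cofactors of I−A, C_ij = (−1)^(i+j)·(minor ij) (rows/columns in the sector order above):
  C_11 = (1.00)(0.70) − (-0.20)(-0.35) = 0.6300
  C_12 = −[(0.00)(0.70) − (-0.20)(-0.30)] = 0.0600
  C_13 = (0.00)(-0.35) − (1.00)(-0.30) = 0.3000
  C_21 = −[(-0.10)(0.70) − (-0.05)(-0.35)] = 0.0875
  C_22 = (0.75)(0.70) − (-0.05)(-0.30) = 0.5100
  C_23 = −[(0.75)(-0.35) − (-0.10)(-0.30)] = 0.2925
  C_31 = (-0.10)(-0.20) − (-0.05)(1.00) = 0.0700
  C_32 = −[(0.75)(-0.20) − (-0.05)(0.00)] = 0.1500
  C_33 = (0.75)(1.00) − (-0.10)(0.00) = 0.7500
det(I−A) = Σ_j (I−A)_1j·C_1j = (0.75)(0.6300) + (-0.10)(0.0600) + (-0.05)(0.3000) = 0.4515
adj(I−A) = Cᵀ =
  [ 0.6300   0.0875   0.0700]
  [ 0.0600   0.5100   0.1500]
  [ 0.3000   0.2925   0.7500]
(I − A)⁻¹ = adj(I−A) / det(I−A) ≈
  [   1.3953     0.1938     0.1550]
  [   0.1329     1.1296     0.3322]
  [   0.6645     0.6478     1.6611]
The output multiplier for sector j is the column-j sum of the Leontief inverse (I − A)⁻¹ = adj(I−A) / det(I−A).
Column M of adj(I−A): (0.6300, 0.0600, 0.3000); det(I−A) = 0.4515.
m_M = (0.6300 + 0.0600 + 0.3000) / 0.4515 = 0.99 / 0.4515 ≈ 2.193.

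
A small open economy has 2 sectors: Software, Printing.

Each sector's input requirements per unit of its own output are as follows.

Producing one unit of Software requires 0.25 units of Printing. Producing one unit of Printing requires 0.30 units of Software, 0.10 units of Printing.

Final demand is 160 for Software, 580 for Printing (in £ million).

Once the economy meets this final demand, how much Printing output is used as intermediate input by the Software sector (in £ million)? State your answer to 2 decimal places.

z_PS = 96.36

I − A =
  [   1.00    -0.30]
  [  -0.25     0.90]
det(I−A) = (1.00)(0.90) − (-0.30)(-0.25) = 0.8250
adj(I−A) = [[0.90, 0.30], [0.25, 1.00]]
(I − A)⁻¹ = adj(I−A) / det(I−A) ≈
  [   1.0909     0.3636]
  [   0.3030     1.2121]
First solve x = (I − A)⁻¹ d = adj(I−A)·d / det(I−A); in particular x_S = (0.90·160 + 0.30·580) / 0.8250 = 318.00 / 0.8250 ≈ 385.4545.
Intermediate flow from P to S: z_PS = a_PS · x_S = 0.25 × 318.00 / 0.8250 = 79.50 / 0.8250 ≈ 96.36.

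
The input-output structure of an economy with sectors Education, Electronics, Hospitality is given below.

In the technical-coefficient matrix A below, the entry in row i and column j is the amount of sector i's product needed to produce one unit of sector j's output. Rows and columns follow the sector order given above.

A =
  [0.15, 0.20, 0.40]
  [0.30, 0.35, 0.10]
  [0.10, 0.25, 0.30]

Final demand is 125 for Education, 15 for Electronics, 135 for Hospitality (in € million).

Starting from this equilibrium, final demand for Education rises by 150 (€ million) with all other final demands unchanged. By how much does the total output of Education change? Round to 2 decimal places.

I − A =
  [   0.85    -0.20    -0.40]
  [  -0.30     0.65    -0.10]
  [  -0.10    -0.25     0.70]
Cofactors of I−A, C_ij = (−1)^(i+j)·(minor ij) (rows/columns in the sector order above):
  C_11 = (0.65)(0.70) − (-0.10)(-0.25) = 0.4300
  C_12 = −[(-0.30)(0.70) − (-0.10)(-0.10)] = 0.2200
  C_13 = (-0.30)(-0.25) − (0.65)(-0.10) = 0.1400
  C_21 = −[(-0.20)(0.70) − (-0.40)(-0.25)] = 0.2400
  C_22 = (0.85)(0.70) − (-0.40)(-0.10) = 0.5550
  C_23 = −[(0.85)(-0.25) − (-0.20)(-0.10)] = 0.2325
  C_31 = (-0.20)(-0.10) − (-0.40)(0.65) = 0.2800
  C_32 = −[(0.85)(-0.10) − (-0.40)(-0.30)] = 0.2050
  C_33 = (0.85)(0.65) − (-0.20)(-0.30) = 0.4925
det(I−A) = Σ_j (I−A)_1j·C_1j = (0.85)(0.4300) + (-0.20)(0.2200) + (-0.40)(0.1400) = 0.2655
adj(I−A) = Cᵀ =
  [ 0.4300   0.2400   0.2800]
  [ 0.2200   0.5550   0.2050]
  [ 0.1400   0.2325   0.4925]
(I − A)⁻¹ = adj(I−A) / det(I−A) ≈
  [   1.6196     0.9040     1.0546]
  [   0.8286     2.0904     0.7721]
  [   0.5273     0.8757     1.8550]
Δx = (I − A)⁻¹ Δd with Δd having +150 in the Education component and 0 elsewhere.
So Δx_1 = L_11 · (+150), where L_11 = adj(I−A)_11 / det(I−A) = 0.4300 / 0.2655.
Δx_1 = 0.4300 × (+150) / 0.2655 = 64.50 / 0.2655 ≈ 242.94.

Δx_1 = 242.94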